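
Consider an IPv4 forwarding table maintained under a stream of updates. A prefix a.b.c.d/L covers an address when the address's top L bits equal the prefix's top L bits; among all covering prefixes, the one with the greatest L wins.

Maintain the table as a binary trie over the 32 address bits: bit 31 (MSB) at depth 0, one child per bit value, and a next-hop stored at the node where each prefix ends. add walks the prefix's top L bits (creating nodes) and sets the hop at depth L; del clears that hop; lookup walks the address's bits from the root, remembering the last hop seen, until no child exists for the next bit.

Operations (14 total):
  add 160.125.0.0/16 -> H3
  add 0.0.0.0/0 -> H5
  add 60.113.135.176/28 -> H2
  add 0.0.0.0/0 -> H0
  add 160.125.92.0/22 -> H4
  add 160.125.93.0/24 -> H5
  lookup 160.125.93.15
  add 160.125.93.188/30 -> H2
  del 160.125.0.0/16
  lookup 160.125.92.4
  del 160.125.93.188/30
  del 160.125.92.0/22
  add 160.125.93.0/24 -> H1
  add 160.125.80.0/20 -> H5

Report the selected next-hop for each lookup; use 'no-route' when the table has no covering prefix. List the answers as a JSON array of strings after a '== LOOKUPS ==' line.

Process each operation:
  + 160.125.0.0/16 (H3) depth=16
  + 0.0.0.0/0 (H5) depth=0
  + 60.113.135.176/28 (H2) depth=28
  + 0.0.0.0/0 (H0) depth=0
  + 160.125.92.0/22 (H4) depth=22
  + 160.125.93.0/24 (H5) depth=24
  Q 160.125.93.15: descend 101000000111110101011101 ; hops seen [H0,H3,H4,H5] ; pick H5
  + 160.125.93.188/30 (H2) depth=30
  - 160.125.0.0/16 clear@16
  Q 160.125.92.4: descend 10100000011111010101110 ; hops seen [H0,H4] ; pick H4
  - 160.125.93.188/30 clear@30
  - 160.125.92.0/22 clear@22
  + 160.125.93.0/24 (H1) depth=24
  + 160.125.80.0/20 (H5) depth=20

== LOOKUPS ==
["H5","H4"]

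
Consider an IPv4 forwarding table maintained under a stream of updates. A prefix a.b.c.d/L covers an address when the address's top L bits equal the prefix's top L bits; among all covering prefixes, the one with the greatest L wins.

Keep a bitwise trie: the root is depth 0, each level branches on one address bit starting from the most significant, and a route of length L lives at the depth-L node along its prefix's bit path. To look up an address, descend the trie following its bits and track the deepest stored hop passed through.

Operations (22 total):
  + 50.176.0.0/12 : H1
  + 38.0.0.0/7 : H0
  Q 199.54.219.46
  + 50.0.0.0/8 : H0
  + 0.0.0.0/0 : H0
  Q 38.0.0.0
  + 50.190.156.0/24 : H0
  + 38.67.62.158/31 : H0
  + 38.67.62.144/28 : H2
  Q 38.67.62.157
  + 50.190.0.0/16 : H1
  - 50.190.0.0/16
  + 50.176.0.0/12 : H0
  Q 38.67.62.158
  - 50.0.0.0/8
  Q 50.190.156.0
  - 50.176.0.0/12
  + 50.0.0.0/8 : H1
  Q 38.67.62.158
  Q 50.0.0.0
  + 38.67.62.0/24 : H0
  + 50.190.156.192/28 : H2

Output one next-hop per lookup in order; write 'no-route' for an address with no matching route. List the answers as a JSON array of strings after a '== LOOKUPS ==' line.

Process each operation:
  + 50.176.0.0/12 (H1) depth=12
  + 38.0.0.0/7 (H0) depth=7
  ? 199.54.219.46  path d0:-  best=no-route
  + 50.0.0.0/8 (H0) depth=8
  + 0.0.0.0/0 (H0) depth=0
  ? 38.0.0.0  path d0:H0→d1:-→d2:-→d3:-→d4:-→d5:-→d6:-→d7:H0  best=H0
  + 50.190.156.0/24 (H0) depth=24
  + 38.67.62.158/31 (H0) depth=31
  + 38.67.62.144/28 (H2) depth=28
  ? 38.67.62.157  path d0:H0→d1:-→d2:-→d3:-→d4:-→d5:-→d6:-→d7:H0→d8:-→d9:-→d10:-→d11:-→d12:-→d13:-→d14:-→d15:-→d16:-→d17:-→d18:-→d19:-→d20:-→d21:-→d22:-→d23:-→d24:-→d25:-→d26:-→d27:-→d28:H2→d29:-→d30:-  best=H2
  + 50.190.0.0/16 (H1) depth=16
  del 50.190.0.0/16 (clear depth 16)
  + 50.176.0.0/12 (H0) depth=12
  ? 38.67.62.158  path d0:H0→d1:-→d2:-→d3:-→d4:-→d5:-→d6:-→d7:H0→d8:-→d9:-→d10:-→d11:-→d12:-→d13:-→d14:-→d15:-→d16:-→d17:-→d18:-→d19:-→d20:-→d21:-→d22:-→d23:-→d24:-→d25:-→d26:-→d27:-→d28:H2→d29:-→d30:-→d31:H0  best=H0
  del 50.0.0.0/8 (clear depth 8)
  ? 50.190.156.0  path d0:H0→d1:-→d2:-→d3:-→d4:-→d5:-→d6:-→d7:-→d8:-→d9:-→d10:-→d11:-→d12:H0→d13:-→d14:-→d15:-→d16:-→d17:-→d18:-→d19:-→d20:-→d21:-→d22:-→d23:-→d24:H0  best=H0
  del 50.176.0.0/12 (clear depth 12)
  + 50.0.0.0/8 (H1) depth=8
  ? 38.67.62.158  path d0:H0→d1:-→d2:-→d3:-→d4:-→d5:-→d6:-→d7:H0→d8:-→d9:-→d10:-→d11:-→d12:-→d13:-→d14:-→d15:-→d16:-→d17:-→d18:-→d19:-→d20:-→d21:-→d22:-→d23:-→d24:-→d25:-→d26:-→d27:-→d28:H2→d29:-→d30:-→d31:H0  best=H0
  ? 50.0.0.0  path d0:H0→d1:-→d2:-→d3:-→d4:-→d5:-→d6:-→d7:-→d8:H1  best=H1
  + 38.67.62.0/24 (H0) depth=24
  + 50.190.156.192/28 (H2) depth=28

== LOOKUPS ==
["no-route","H0","H2","H0","H0","H0","H1"]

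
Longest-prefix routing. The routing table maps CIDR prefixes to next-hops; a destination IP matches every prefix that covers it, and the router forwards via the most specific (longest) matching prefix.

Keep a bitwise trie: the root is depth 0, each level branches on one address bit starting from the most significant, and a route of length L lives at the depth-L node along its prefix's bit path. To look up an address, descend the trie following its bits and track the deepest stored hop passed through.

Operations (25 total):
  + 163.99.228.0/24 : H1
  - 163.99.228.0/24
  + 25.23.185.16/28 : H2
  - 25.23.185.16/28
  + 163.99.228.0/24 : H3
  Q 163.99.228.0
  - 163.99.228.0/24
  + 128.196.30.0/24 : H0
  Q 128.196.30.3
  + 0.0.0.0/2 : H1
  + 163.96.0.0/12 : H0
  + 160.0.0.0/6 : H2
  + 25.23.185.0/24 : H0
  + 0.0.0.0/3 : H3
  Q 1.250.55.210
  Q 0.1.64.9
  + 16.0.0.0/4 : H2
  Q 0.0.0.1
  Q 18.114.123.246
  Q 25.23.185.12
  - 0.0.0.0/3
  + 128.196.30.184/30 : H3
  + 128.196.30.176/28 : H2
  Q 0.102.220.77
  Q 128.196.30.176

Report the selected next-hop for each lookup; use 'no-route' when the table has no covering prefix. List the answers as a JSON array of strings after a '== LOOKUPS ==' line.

Apply in order:
  + 163.99.228.0/24 (H1) depth=24
  - 163.99.228.0/24 clear@24
  + 25.23.185.16/28 (H2) depth=28
  - 25.23.185.16/28 clear@28
  + 163.99.228.0/24 (H3) depth=24
  lookup 163.99.228.0: bits 101000110110001111100100 walk d0:-→d1:-→d2:-→d3:-→d4:-→d5:-→d6:-→d7:-→d8:-→d9:-→d10:-→d11:-→d12:-→d13:-→d14:-→d15:-→d16:-→d17:-→d18:-→d19:-→d20:-→d21:-→d22:-→d23:-→d24:H3 -> H3
  - 163.99.228.0/24 clear@24
  + 128.196.30.0/24 (H0) depth=24
  lookup 128.196.30.3: bits 100000001100010000011110 walk d0:-→d1:-→d2:-→d3:-→d4:-→d5:-→d6:-→d7:-→d8:-→d9:-→d10:-→d11:-→d12:-→d13:-→d14:-→d15:-→d16:-→d17:-→d18:-→d19:-→d20:-→d21:-→d22:-→d23:-→d24:H0 -> H0
  + 0.0.0.0/2 (H1) depth=2
  + 163.96.0.0/12 (H0) depth=12
  + 160.0.0.0/6 (H2) depth=6
  + 25.23.185.0/24 (H0) depth=24
  + 0.0.0.0/3 (H3) depth=3
  lookup 1.250.55.210: bits 000 walk d0:-→d1:-→d2:H1→d3:H3 -> H3
  lookup 0.1.64.9: bits 000 walk d0:-→d1:-→d2:H1→d3:H3 -> H3
  + 16.0.0.0/4 (H2) depth=4
  lookup 0.0.0.1: bits 000 walk d0:-→d1:-→d2:H1→d3:H3 -> H3
  lookup 18.114.123.246: bits 0001 walk d0:-→d1:-→d2:H1→d3:H3→d4:H2 -> H2
  lookup 25.23.185.12: bits 000110010001011110111001000 walk d0:-→d1:-→d2:H1→d3:H3→d4:H2→d5:-→d6:-→d7:-→d8:-→d9:-→d10:-→d11:-→d12:-→d13:-→d14:-→d15:-→d16:-→d17:-→d18:-→d19:-→d20:-→d21:-→d22:-→d23:-→d24:H0→d25:-→d26:-→d27:- -> H0
  - 0.0.0.0/3 clear@3
  + 128.196.30.184/30 (H3) depth=30
  + 128.196.30.176/28 (H2) depth=28
  lookup 0.102.220.77: bits 000 walk d0:-→d1:-→d2:H1→d3:- -> H1
  lookup 128.196.30.176: bits 1000000011000100000111101011 walk d0:-→d1:-→d2:-→d3:-→d4:-→d5:-→d6:-→d7:-→d8:-→d9:-→d10:-→d11:-→d12:-→d13:-→d14:-→d15:-→d16:-→d17:-→d18:-→d19:-→d20:-→d21:-→d22:-→d23:-→d24:H0→d25:-→d26:-→d27:-→d28:H2 -> H2

== LOOKUPS ==
["H3","H0","H3","H3","H3","H2","H0","H1","H2"]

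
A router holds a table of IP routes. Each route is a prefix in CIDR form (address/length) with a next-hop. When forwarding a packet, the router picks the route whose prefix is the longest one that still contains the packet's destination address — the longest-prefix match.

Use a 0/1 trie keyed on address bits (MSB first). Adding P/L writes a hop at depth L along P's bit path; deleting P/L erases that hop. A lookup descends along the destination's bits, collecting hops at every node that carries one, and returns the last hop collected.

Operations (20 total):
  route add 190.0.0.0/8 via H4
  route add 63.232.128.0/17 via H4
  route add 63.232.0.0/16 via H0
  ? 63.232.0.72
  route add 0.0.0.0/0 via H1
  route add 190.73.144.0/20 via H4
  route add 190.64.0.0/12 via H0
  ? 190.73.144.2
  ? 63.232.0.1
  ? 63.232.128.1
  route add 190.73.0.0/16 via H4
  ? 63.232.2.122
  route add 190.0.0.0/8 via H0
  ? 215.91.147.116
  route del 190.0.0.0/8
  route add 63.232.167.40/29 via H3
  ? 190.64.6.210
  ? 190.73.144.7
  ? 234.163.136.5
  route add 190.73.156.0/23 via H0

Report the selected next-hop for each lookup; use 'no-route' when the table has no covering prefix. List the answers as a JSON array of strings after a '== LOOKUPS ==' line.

Process each operation:
  + 190.0.0.0/8 (H4) depth=8
  + 63.232.128.0/17 (H4) depth=17
  + 63.232.0.0/16 (H0) depth=16
  lookup 63.232.0.72: bits 0011111111101000 walk d0:-→d1:-→d2:-→d3:-→d4:-→d5:-→d6:-→d7:-→d8:-→d9:-→d10:-→d11:-→d12:-→d13:-→d14:-→d15:-→d16:H0 -> H0
  + 0.0.0.0/0 (H1) depth=0
  + 190.73.144.0/20 (H4) depth=20
  + 190.64.0.0/12 (H0) depth=12
  lookup 190.73.144.2: bits 10111110010010011001 walk d0:H1→d1:-→d2:-→d3:-→d4:-→d5:-→d6:-→d7:-→d8:H4→d9:-→d10:-→d11:-→d12:H0→d13:-→d14:-→d15:-→d16:-→d17:-→d18:-→d19:-→d20:H4 -> H4
  lookup 63.232.0.1: bits 0011111111101000 walk d0:H1→d1:-→d2:-→d3:-→d4:-→d5:-→d6:-→d7:-→d8:-→d9:-→d10:-→d11:-→d12:-→d13:-→d14:-→d15:-→d16:H0 -> H0
  lookup 63.232.128.1: bits 00111111111010001 walk d0:H1→d1:-→d2:-→d3:-→d4:-→d5:-→d6:-→d7:-→d8:-→d9:-→d10:-→d11:-→d12:-→d13:-→d14:-→d15:-→d16:H0→d17:H4 -> H4
  + 190.73.0.0/16 (H4) depth=16
  lookup 63.232.2.122: bits 0011111111101000 walk d0:H1→d1:-→d2:-→d3:-→d4:-→d5:-→d6:-→d7:-→d8:-→d9:-→d10:-→d11:-→d12:-→d13:-→d14:-→d15:-→d16:H0 -> H0
  + 190.0.0.0/8 (H0) depth=8
  lookup 215.91.147.116: bits 1 walk d0:H1→d1:- -> H1
  del 190.0.0.0/8 (clear depth 8)
  + 63.232.167.40/29 (H3) depth=29
  lookup 190.64.6.210: bits 101111100100 walk d0:H1→d1:-→d2:-→d3:-→d4:-→d5:-→d6:-→d7:-→d8:-→d9:-→d10:-→d11:-→d12:H0 -> H0
  lookup 190.73.144.7: bits 10111110010010011001 walk d0:H1→d1:-→d2:-→d3:-→d4:-→d5:-→d6:-→d7:-→d8:-→d9:-→d10:-→d11:-→d12:H0→d13:-→d14:-→d15:-→d16:H4→d17:-→d18:-→d19:-→d20:H4 -> H4
  lookup 234.163.136.5: bits 1 walk d0:H1→d1:- -> H1
  + 190.73.156.0/23 (H0) depth=23

== LOOKUPS ==
["H0","H4","H0","H4","H0","H1","H0","H4","H1"]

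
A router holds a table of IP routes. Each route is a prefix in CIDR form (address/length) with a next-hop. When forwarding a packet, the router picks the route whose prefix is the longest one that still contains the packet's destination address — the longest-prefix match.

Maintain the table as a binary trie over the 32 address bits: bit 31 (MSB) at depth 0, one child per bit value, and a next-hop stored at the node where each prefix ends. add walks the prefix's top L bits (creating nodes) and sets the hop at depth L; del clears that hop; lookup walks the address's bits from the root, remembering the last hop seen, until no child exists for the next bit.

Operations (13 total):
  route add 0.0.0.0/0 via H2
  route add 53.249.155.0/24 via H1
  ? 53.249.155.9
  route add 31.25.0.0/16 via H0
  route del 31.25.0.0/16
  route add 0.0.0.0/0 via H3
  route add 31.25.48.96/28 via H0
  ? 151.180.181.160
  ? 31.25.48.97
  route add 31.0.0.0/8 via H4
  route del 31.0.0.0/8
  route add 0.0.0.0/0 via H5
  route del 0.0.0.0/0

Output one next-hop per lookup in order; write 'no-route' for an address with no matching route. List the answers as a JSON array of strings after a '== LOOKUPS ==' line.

Apply in order:
  + 0.0.0.0/0 (H2) depth=0
  + 53.249.155.0/24 (H1) depth=24
  ? 53.249.155.9  path d0:H2→d1:-→d2:-→d3:-→d4:-→d5:-→d6:-→d7:-→d8:-→d9:-→d10:-→d11:-→d12:-→d13:-→d14:-→d15:-→d16:-→d17:-→d18:-→d19:-→d20:-→d21:-→d22:-→d23:-→d24:H1  best=H1
  + 31.25.0.0/16 (H0) depth=16
  - 31.25.0.0/16 clear@16
  + 0.0.0.0/0 (H3) depth=0
  + 31.25.48.96/28 (H0) depth=28
  ? 151.180.181.160  path d0:H3  best=H3
  ? 31.25.48.97  path d0:H3→d1:-→d2:-→d3:-→d4:-→d5:-→d6:-→d7:-→d8:-→d9:-→d10:-→d11:-→d12:-→d13:-→d14:-→d15:-→d16:-→d17:-→d18:-→d19:-→d20:-→d21:-→d22:-→d23:-→d24:-→d25:-→d26:-→d27:-→d28:H0  best=H0
  + 31.0.0.0/8 (H4) depth=8
  - 31.0.0.0/8 clear@8
  + 0.0.0.0/0 (H5) depth=0
  - 0.0.0.0/0 clear@0

== LOOKUPS ==
["H1","H3","H0"]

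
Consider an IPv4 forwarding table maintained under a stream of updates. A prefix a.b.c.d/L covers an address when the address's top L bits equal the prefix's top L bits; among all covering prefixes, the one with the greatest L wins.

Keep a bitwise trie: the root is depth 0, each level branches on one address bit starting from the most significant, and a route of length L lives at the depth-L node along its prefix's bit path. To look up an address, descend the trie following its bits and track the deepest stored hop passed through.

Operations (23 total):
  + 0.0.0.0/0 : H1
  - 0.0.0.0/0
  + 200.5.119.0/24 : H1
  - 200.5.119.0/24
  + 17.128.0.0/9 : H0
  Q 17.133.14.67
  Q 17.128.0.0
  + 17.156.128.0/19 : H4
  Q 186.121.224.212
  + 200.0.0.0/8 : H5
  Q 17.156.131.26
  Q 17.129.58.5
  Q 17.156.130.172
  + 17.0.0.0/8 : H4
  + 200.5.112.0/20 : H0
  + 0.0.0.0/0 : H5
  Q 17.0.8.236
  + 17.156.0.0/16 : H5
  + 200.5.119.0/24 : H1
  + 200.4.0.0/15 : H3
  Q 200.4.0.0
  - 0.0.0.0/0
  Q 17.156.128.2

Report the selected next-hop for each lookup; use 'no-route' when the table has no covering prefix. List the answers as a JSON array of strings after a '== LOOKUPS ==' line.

Apply in order:
  add 0.0.0.0/0 -> H1 at depth 0
  del 0.0.0.0/0 (clear depth 0)
  add 200.5.119.0/24 -> H1 at depth 24
  del 200.5.119.0/24 (clear depth 24)
  add 17.128.0.0/9 -> H0 at depth 9
  ? 17.133.14.67  path d0:-→d1:-→d2:-→d3:-→d4:-→d5:-→d6:-→d7:-→d8:-→d9:H0  best=H0
  ? 17.128.0.0  path d0:-→d1:-→d2:-→d3:-→d4:-→d5:-→d6:-→d7:-→d8:-→d9:H0  best=H0
  add 17.156.128.0/19 -> H4 at depth 19
  ? 186.121.224.212  path d0:-→d1:-  best=no-route
  add 200.0.0.0/8 -> H5 at depth 8
  ? 17.156.131.26  path d0:-→d1:-→d2:-→d3:-→d4:-→d5:-→d6:-→d7:-→d8:-→d9:H0→d10:-→d11:-→d12:-→d13:-→d14:-→d15:-→d16:-→d17:-→d18:-→d19:H4  best=H4
  ? 17.129.58.5  path d0:-→d1:-→d2:-→d3:-→d4:-→d5:-→d6:-→d7:-→d8:-→d9:H0→d10:-→d11:-  best=H0
  ? 17.156.130.172  path d0:-→d1:-→d2:-→d3:-→d4:-→d5:-→d6:-→d7:-→d8:-→d9:H0→d10:-→d11:-→d12:-→d13:-→d14:-→d15:-→d16:-→d17:-→d18:-→d19:H4  best=H4
  add 17.0.0.0/8 -> H4 at depth 8
  add 200.5.112.0/20 -> H0 at depth 20
  add 0.0.0.0/0 -> H5 at depth 0
  ? 17.0.8.236  path d0:H5→d1:-→d2:-→d3:-→d4:-→d5:-→d6:-→d7:-→d8:H4  best=H4
  add 17.156.0.0/16 -> H5 at depth 16
  add 200.5.119.0/24 -> H1 at depth 24
  add 200.4.0.0/15 -> H3 at depth 15
  ? 200.4.0.0  path d0:H5→d1:-→d2:-→d3:-→d4:-→d5:-→d6:-→d7:-→d8:H5→d9:-→d10:-→d11:-→d12:-→d13:-→d14:-→d15:H3  best=H3
  del 0.0.0.0/0 (clear depth 0)
  ? 17.156.128.2  path d0:-→d1:-→d2:-→d3:-→d4:-→d5:-→d6:-→d7:-→d8:H4→d9:H0→d10:-→d11:-→d12:-→d13:-→d14:-→d15:-→d16:H5→d17:-→d18:-→d19:H4  best=H4

== LOOKUPS ==
["H0","H0","no-route","H4","H0","H4","H4","H3","H4"]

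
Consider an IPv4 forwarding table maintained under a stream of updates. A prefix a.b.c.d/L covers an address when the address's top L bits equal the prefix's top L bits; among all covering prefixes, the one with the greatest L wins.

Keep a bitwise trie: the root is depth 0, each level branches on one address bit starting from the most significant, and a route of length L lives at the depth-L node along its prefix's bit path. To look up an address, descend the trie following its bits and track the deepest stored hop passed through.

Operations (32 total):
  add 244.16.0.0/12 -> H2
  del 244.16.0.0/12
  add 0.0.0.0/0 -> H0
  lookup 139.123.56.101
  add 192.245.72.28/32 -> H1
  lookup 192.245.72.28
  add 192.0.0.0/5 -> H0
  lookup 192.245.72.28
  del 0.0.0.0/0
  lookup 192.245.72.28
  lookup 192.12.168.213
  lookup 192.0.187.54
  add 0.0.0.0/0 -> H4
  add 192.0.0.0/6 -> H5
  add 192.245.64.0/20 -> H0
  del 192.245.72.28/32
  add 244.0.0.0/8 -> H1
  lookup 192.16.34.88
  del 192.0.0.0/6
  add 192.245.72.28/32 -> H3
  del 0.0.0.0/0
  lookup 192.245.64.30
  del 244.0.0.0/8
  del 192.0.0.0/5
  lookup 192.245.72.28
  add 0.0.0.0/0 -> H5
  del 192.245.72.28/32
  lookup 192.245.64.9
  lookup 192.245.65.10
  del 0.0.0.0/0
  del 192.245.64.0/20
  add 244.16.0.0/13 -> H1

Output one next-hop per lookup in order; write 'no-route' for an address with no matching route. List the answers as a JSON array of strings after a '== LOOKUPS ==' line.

Process each operation:
  + 244.16.0.0/12 (H2) depth=12
  - 244.16.0.0/12 clear@12
  + 0.0.0.0/0 (H0) depth=0
  ? 139.123.56.101  path d0:H0→d1:-  best=H0
  + 192.245.72.28/32 (H1) depth=32
  ? 192.245.72.28  path d0:H0→d1:-→d2:-→d3:-→d4:-→d5:-→d6:-→d7:-→d8:-→d9:-→d10:-→d11:-→d12:-→d13:-→d14:-→d15:-→d16:-→d17:-→d18:-→d19:-→d20:-→d21:-→d22:-→d23:-→d24:-→d25:-→d26:-→d27:-→d28:-→d29:-→d30:-→d31:-→d32:H1  best=H1
  + 192.0.0.0/5 (H0) depth=5
  ? 192.245.72.28  path d0:H0→d1:-→d2:-→d3:-→d4:-→d5:H0→d6:-→d7:-→d8:-→d9:-→d10:-→d11:-→d12:-→d13:-→d14:-→d15:-→d16:-→d17:-→d18:-→d19:-→d20:-→d21:-→d22:-→d23:-→d24:-→d25:-→d26:-→d27:-→d28:-→d29:-→d30:-→d31:-→d32:H1  best=H1
  - 0.0.0.0/0 clear@0
  ? 192.245.72.28  path d0:-→d1:-→d2:-→d3:-→d4:-→d5:H0→d6:-→d7:-→d8:-→d9:-→d10:-→d11:-→d12:-→d13:-→d14:-→d15:-→d16:-→d17:-→d18:-→d19:-→d20:-→d21:-→d22:-→d23:-→d24:-→d25:-→d26:-→d27:-→d28:-→d29:-→d30:-→d31:-→d32:H1  best=H1
  ? 192.12.168.213  path d0:-→d1:-→d2:-→d3:-→d4:-→d5:H0→d6:-→d7:-→d8:-  best=H0
  ? 192.0.187.54  path d0:-→d1:-→d2:-→d3:-→d4:-→d5:H0→d6:-→d7:-→d8:-  best=H0
  + 0.0.0.0/0 (H4) depth=0
  + 192.0.0.0/6 (H5) depth=6
  + 192.245.64.0/20 (H0) depth=20
  - 192.245.72.28/32 clear@32
  + 244.0.0.0/8 (H1) depth=8
  ? 192.16.34.88  path d0:H4→d1:-→d2:-→d3:-→d4:-→d5:H0→d6:H5→d7:-→d8:-  best=H5
  - 192.0.0.0/6 clear@6
  + 192.245.72.28/32 (H3) depth=32
  - 0.0.0.0/0 clear@0
  ? 192.245.64.30  path d0:-→d1:-→d2:-→d3:-→d4:-→d5:H0→d6:-→d7:-→d8:-→d9:-→d10:-→d11:-→d12:-→d13:-→d14:-→d15:-→d16:-→d17:-→d18:-→d19:-→d20:H0  best=H0
  - 244.0.0.0/8 clear@8
  - 192.0.0.0/5 clear@5
  ? 192.245.72.28  path d0:-→d1:-→d2:-→d3:-→d4:-→d5:-→d6:-→d7:-→d8:-→d9:-→d10:-→d11:-→d12:-→d13:-→d14:-→d15:-→d16:-→d17:-→d18:-→d19:-→d20:H0→d21:-→d22:-→d23:-→d24:-→d25:-→d26:-→d27:-→d28:-→d29:-→d30:-→d31:-→d32:H3  best=H3
  + 0.0.0.0/0 (H5) depth=0
  - 192.245.72.28/32 clear@32
  ? 192.245.64.9  path d0:H5→d1:-→d2:-→d3:-→d4:-→d5:-→d6:-→d7:-→d8:-→d9:-→d10:-→d11:-→d12:-→d13:-→d14:-→d15:-→d16:-→d17:-→d18:-→d19:-→d20:H0  best=H0
  ? 192.245.65.10  path d0:H5→d1:-→d2:-→d3:-→d4:-→d5:-→d6:-→d7:-→d8:-→d9:-→d10:-→d11:-→d12:-→d13:-→d14:-→d15:-→d16:-→d17:-→d18:-→d19:-→d20:H0  best=H0
  - 0.0.0.0/0 clear@0
  - 192.245.64.0/20 clear@20
  + 244.16.0.0/13 (H1) depth=13

== LOOKUPS ==
["H0","H1","H1","H1","H0","H0","H5","H0","H3","H0","H0"]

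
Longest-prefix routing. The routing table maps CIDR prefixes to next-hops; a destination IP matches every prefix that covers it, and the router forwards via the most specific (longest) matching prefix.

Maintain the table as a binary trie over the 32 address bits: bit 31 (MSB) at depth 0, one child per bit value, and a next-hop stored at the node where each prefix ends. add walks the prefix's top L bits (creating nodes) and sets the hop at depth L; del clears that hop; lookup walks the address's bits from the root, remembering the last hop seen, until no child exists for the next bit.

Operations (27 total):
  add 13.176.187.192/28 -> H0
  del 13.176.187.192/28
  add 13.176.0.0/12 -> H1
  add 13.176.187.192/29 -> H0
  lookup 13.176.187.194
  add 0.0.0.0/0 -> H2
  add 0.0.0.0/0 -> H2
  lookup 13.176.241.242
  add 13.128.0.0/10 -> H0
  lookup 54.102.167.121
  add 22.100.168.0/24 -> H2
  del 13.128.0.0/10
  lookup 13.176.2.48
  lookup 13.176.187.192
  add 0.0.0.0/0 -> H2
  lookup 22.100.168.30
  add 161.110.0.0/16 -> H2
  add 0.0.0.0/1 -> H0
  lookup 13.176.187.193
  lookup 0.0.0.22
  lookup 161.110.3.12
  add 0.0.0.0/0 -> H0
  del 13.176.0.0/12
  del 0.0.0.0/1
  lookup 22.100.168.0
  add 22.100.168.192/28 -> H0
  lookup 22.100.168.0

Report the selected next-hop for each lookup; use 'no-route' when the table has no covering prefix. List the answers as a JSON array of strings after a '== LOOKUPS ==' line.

Trace:
  + 13.176.187.192/28 (H0) depth=28
  - 13.176.187.192/28 clear@28
  + 13.176.0.0/12 (H1) depth=12
  + 13.176.187.192/29 (H0) depth=29
  Q 13.176.187.194: descend 00001101101100001011101111000 ; hops seen [H1,H0] ; pick H0
  + 0.0.0.0/0 (H2) depth=0
  + 0.0.0.0/0 (H2) depth=0
  Q 13.176.241.242: descend 00001101101100001 ; hops seen [H2,H1] ; pick H1
  + 13.128.0.0/10 (H0) depth=10
  Q 54.102.167.121: descend 00 ; hops seen [H2] ; pick H2
  + 22.100.168.0/24 (H2) depth=24
  - 13.128.0.0/10 clear@10
  Q 13.176.2.48: descend 0000110110110000 ; hops seen [H2,H1] ; pick H1
  Q 13.176.187.192: descend 00001101101100001011101111000 ; hops seen [H2,H1,H0] ; pick H0
  + 0.0.0.0/0 (H2) depth=0
  Q 22.100.168.30: descend 000101100110010010101000 ; hops seen [H2,H2] ; pick H2
  + 161.110.0.0/16 (H2) depth=16
  + 0.0.0.0/1 (H0) depth=1
  Q 13.176.187.193: descend 00001101101100001011101111000 ; hops seen [H2,H0,H1,H0] ; pick H0
  Q 0.0.0.22: descend 0000 ; hops seen [H2,H0] ; pick H0
  Q 161.110.3.12: descend 1010000101101110 ; hops seen [H2,H2] ; pick H2
  + 0.0.0.0/0 (H0) depth=0
  - 13.176.0.0/12 clear@12
  - 0.0.0.0/1 clear@1
  Q 22.100.168.0: descend 000101100110010010101000 ; hops seen [H0,H2] ; pick H2
  + 22.100.168.192/28 (H0) depth=28
  Q 22.100.168.0: descend 000101100110010010101000 ; hops seen [H0,H2] ; pick H2

== LOOKUPS ==
["H0","H1","H2","H1","H0","H2","H0","H0","H2","H2","H2"]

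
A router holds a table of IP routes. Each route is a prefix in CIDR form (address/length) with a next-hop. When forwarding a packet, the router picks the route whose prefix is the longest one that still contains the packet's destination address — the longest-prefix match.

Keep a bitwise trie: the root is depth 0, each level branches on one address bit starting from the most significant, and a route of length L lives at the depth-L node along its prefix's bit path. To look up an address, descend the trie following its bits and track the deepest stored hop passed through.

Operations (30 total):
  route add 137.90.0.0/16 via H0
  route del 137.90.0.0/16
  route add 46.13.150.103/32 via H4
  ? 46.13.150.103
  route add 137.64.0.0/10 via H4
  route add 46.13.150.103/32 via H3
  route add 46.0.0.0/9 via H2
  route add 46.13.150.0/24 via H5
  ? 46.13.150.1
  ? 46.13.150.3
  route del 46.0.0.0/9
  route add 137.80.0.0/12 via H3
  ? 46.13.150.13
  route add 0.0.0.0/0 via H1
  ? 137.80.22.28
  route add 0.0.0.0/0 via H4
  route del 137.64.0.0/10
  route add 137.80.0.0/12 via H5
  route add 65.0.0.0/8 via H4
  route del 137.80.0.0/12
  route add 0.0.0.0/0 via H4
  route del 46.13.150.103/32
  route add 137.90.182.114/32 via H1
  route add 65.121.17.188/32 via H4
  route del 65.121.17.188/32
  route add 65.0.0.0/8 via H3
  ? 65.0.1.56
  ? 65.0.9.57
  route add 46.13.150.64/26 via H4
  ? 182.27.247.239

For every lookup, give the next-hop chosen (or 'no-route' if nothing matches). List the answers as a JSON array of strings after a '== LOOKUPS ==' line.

Apply in order:
  + 137.90.0.0/16 (H0) depth=16
  - 137.90.0.0/16 clear@16
  + 46.13.150.103/32 (H4) depth=32
  Q 46.13.150.103: descend 00101110000011011001011001100111 ; hops seen [H4] ; pick H4
  + 137.64.0.0/10 (H4) depth=10
  + 46.13.150.103/32 (H3) depth=32
  + 46.0.0.0/9 (H2) depth=9
  + 46.13.150.0/24 (H5) depth=24
  Q 46.13.150.1: descend 0010111000001101100101100 ; hops seen [H2,H5] ; pick H5
  Q 46.13.150.3: descend 0010111000001101100101100 ; hops seen [H2,H5] ; pick H5
  - 46.0.0.0/9 clear@9
  + 137.80.0.0/12 (H3) depth=12
  Q 46.13.150.13: descend 0010111000001101100101100 ; hops seen [H5] ; pick H5
  + 0.0.0.0/0 (H1) depth=0
  Q 137.80.22.28: descend 100010010101 ; hops seen [H1,H4,H3] ; pick H3
  + 0.0.0.0/0 (H4) depth=0
  - 137.64.0.0/10 clear@10
  + 137.80.0.0/12 (H5) depth=12
  + 65.0.0.0/8 (H4) depth=8
  - 137.80.0.0/12 clear@12
  + 0.0.0.0/0 (H4) depth=0
  - 46.13.150.103/32 clear@32
  + 137.90.182.114/32 (H1) depth=32
  + 65.121.17.188/32 (H4) depth=32
  - 65.121.17.188/32 clear@32
  + 65.0.0.0/8 (H3) depth=8
  Q 65.0.1.56: descend 010000010 ; hops seen [H4,H3] ; pick H3
  Q 65.0.9.57: descend 010000010 ; hops seen [H4,H3] ; pick H3
  + 46.13.150.64/26 (H4) depth=26
  Q 182.27.247.239: descend 10 ; hops seen [H4] ; pick H4

== LOOKUPS ==
["H4","H5","H5","H5","H3","H3","H3","H4"]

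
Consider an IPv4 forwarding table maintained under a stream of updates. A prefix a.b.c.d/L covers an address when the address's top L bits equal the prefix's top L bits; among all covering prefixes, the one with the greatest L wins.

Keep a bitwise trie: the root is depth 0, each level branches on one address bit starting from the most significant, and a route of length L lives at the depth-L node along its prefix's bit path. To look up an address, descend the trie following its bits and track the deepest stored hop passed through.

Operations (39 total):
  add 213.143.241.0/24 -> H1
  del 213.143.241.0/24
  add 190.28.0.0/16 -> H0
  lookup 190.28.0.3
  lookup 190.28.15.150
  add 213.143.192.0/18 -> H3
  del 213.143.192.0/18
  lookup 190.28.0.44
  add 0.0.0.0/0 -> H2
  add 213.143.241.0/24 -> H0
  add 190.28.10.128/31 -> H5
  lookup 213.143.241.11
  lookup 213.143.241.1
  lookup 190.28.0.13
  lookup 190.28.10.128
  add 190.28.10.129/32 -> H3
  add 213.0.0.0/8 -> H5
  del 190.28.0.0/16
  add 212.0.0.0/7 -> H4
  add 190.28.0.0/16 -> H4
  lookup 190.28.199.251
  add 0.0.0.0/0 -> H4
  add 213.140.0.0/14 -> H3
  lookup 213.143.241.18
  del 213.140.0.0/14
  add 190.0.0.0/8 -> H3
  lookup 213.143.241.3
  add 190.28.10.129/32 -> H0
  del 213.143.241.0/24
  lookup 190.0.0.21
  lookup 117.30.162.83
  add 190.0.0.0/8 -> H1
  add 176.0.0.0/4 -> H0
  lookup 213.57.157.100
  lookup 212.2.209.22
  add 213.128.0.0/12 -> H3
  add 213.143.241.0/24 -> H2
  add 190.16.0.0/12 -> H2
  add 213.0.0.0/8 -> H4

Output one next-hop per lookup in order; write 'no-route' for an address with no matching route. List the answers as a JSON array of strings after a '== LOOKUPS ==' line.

Trace:
  + 213.143.241.0/24 (H1) depth=24
  - 213.143.241.0/24 clear@24
  + 190.28.0.0/16 (H0) depth=16
  Q 190.28.0.3: descend 1011111000011100 ; hops seen [H0] ; pick H0
  Q 190.28.15.150: descend 1011111000011100 ; hops seen [H0] ; pick H0
  + 213.143.192.0/18 (H3) depth=18
  - 213.143.192.0/18 clear@18
  Q 190.28.0.44: descend 1011111000011100 ; hops seen [H0] ; pick H0
  + 0.0.0.0/0 (H2) depth=0
  + 213.143.241.0/24 (H0) depth=24
  + 190.28.10.128/31 (H5) depth=31
  Q 213.143.241.11: descend 110101011000111111110001 ; hops seen [H2,H0] ; pick H0
  Q 213.143.241.1: descend 110101011000111111110001 ; hops seen [H2,H0] ; pick H0
  Q 190.28.0.13: descend 10111110000111000000 ; hops seen [H2,H0] ; pick H0
  Q 190.28.10.128: descend 1011111000011100000010101000000 ; hops seen [H2,H0,H5] ; pick H5
  + 190.28.10.129/32 (H3) depth=32
  + 213.0.0.0/8 (H5) depth=8
  - 190.28.0.0/16 clear@16
  + 212.0.0.0/7 (H4) depth=7
  + 190.28.0.0/16 (H4) depth=16
  Q 190.28.199.251: descend 1011111000011100 ; hops seen [H2,H4] ; pick H4
  + 0.0.0.0/0 (H4) depth=0
  + 213.140.0.0/14 (H3) depth=14
  Q 213.143.241.18: descend 110101011000111111110001 ; hops seen [H4,H4,H5,H3,H0] ; pick H0
  - 213.140.0.0/14 clear@14
  + 190.0.0.0/8 (H3) depth=8
  Q 213.143.241.3: descend 110101011000111111110001 ; hops seen [H4,H4,H5,H0] ; pick H0
  + 190.28.10.129/32 (H0) depth=32
  - 213.143.241.0/24 clear@24
  Q 190.0.0.21: descend 10111110000 ; hops seen [H4,H3] ; pick H3
  Q 117.30.162.83: descend ε ; hops seen [H4] ; pick H4
  + 190.0.0.0/8 (H1) depth=8
  + 176.0.0.0/4 (H0) depth=4
  Q 213.57.157.100: descend 11010101 ; hops seen [H4,H4,H5] ; pick H5
  Q 212.2.209.22: descend 1101010 ; hops seen [H4,H4] ; pick H4
  + 213.128.0.0/12 (H3) depth=12
  + 213.143.241.0/24 (H2) depth=24
  + 190.16.0.0/12 (H2) depth=12
  + 213.0.0.0/8 (H4) depth=8

== LOOKUPS ==
["H0","H0","H0","H0","H0","H0","H5","H4","H0","H0","H3","H4","H5","H4"]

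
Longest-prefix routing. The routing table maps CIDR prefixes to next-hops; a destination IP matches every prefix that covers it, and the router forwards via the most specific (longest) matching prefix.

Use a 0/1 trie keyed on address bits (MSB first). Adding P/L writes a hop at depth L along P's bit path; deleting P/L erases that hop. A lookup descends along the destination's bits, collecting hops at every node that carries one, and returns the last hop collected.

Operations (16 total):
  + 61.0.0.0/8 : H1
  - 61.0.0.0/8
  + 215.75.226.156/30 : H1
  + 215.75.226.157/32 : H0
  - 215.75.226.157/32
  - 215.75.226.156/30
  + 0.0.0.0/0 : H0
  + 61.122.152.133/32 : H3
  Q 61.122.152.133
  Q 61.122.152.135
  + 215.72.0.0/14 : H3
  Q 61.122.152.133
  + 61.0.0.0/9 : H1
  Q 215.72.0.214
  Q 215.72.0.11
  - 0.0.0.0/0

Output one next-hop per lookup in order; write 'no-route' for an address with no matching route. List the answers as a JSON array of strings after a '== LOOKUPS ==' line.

Trace:
  + 61.0.0.0/8 (H1) depth=8
  del 61.0.0.0/8 (clear depth 8)
  + 215.75.226.156/30 (H1) depth=30
  + 215.75.226.157/32 (H0) depth=32
  del 215.75.226.157/32 (clear depth 32)
  del 215.75.226.156/30 (clear depth 30)
  + 0.0.0.0/0 (H0) depth=0
  + 61.122.152.133/32 (H3) depth=32
  ? 61.122.152.133  path d0:H0→d1:-→d2:-→d3:-→d4:-→d5:-→d6:-→d7:-→d8:-→d9:-→d10:-→d11:-→d12:-→d13:-→d14:-→d15:-→d16:-→d17:-→d18:-→d19:-→d20:-→d21:-→d22:-→d23:-→d24:-→d25:-→d26:-→d27:-→d28:-→d29:-→d30:-→d31:-→d32:H3  best=H3
  ? 61.122.152.135  path d0:H0→d1:-→d2:-→d3:-→d4:-→d5:-→d6:-→d7:-→d8:-→d9:-→d10:-→d11:-→d12:-→d13:-→d14:-→d15:-→d16:-→d17:-→d18:-→d19:-→d20:-→d21:-→d22:-→d23:-→d24:-→d25:-→d26:-→d27:-→d28:-→d29:-→d30:-  best=H0
  + 215.72.0.0/14 (H3) depth=14
  ? 61.122.152.133  path d0:H0→d1:-→d2:-→d3:-→d4:-→d5:-→d6:-→d7:-→d8:-→d9:-→d10:-→d11:-→d12:-→d13:-→d14:-→d15:-→d16:-→d17:-→d18:-→d19:-→d20:-→d21:-→d22:-→d23:-→d24:-→d25:-→d26:-→d27:-→d28:-→d29:-→d30:-→d31:-→d32:H3  best=H3
  + 61.0.0.0/9 (H1) depth=9
  ? 215.72.0.214  path d0:H0→d1:-→d2:-→d3:-→d4:-→d5:-→d6:-→d7:-→d8:-→d9:-→d10:-→d11:-→d12:-→d13:-→d14:H3  best=H3
  ? 215.72.0.11  path d0:H0→d1:-→d2:-→d3:-→d4:-→d5:-→d6:-→d7:-→d8:-→d9:-→d10:-→d11:-→d12:-→d13:-→d14:H3  best=H3
  del 0.0.0.0/0 (clear depth 0)

== LOOKUPS ==
["H3","H0","H3","H3","H3"]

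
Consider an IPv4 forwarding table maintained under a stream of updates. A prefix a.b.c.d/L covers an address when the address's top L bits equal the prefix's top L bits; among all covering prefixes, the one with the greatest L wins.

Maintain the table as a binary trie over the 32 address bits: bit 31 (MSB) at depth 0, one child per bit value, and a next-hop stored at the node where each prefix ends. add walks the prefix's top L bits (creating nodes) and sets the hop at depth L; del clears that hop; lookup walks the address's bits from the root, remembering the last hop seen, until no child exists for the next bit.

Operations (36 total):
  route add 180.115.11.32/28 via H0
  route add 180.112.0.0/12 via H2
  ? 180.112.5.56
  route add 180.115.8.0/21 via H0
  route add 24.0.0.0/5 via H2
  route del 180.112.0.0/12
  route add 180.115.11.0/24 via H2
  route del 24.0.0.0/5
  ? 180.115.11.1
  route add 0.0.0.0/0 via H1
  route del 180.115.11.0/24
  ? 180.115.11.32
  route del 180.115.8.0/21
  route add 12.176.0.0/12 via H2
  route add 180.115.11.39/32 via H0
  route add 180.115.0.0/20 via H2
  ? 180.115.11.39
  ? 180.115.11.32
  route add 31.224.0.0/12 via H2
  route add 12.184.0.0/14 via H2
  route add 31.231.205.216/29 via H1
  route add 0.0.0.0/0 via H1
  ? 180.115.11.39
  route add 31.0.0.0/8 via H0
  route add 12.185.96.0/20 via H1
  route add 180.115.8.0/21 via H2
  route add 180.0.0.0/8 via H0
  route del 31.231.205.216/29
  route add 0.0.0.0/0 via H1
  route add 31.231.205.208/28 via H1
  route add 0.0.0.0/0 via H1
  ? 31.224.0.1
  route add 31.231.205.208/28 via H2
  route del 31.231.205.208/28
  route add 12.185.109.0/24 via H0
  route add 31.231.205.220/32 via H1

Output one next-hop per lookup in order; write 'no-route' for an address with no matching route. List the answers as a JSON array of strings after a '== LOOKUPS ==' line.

Trace:
  + 180.115.11.32/28 (H0) depth=28
  + 180.112.0.0/12 (H2) depth=12
  ? 180.112.5.56  path d0:-→d1:-→d2:-→d3:-→d4:-→d5:-→d6:-→d7:-→d8:-→d9:-→d10:-→d11:-→d12:H2→d13:-→d14:-  best=H2
  + 180.115.8.0/21 (H0) depth=21
  + 24.0.0.0/5 (H2) depth=5
  - 180.112.0.0/12 clear@12
  + 180.115.11.0/24 (H2) depth=24
  - 24.0.0.0/5 clear@5
  ? 180.115.11.1  path d0:-→d1:-→d2:-→d3:-→d4:-→d5:-→d6:-→d7:-→d8:-→d9:-→d10:-→d11:-→d12:-→d13:-→d14:-→d15:-→d16:-→d17:-→d18:-→d19:-→d20:-→d21:H0→d22:-→d23:-→d24:H2→d25:-→d26:-  best=H2
  + 0.0.0.0/0 (H1) depth=0
  - 180.115.11.0/24 clear@24
  ? 180.115.11.32  path d0:H1→d1:-→d2:-→d3:-→d4:-→d5:-→d6:-→d7:-→d8:-→d9:-→d10:-→d11:-→d12:-→d13:-→d14:-→d15:-→d16:-→d17:-→d18:-→d19:-→d20:-→d21:H0→d22:-→d23:-→d24:-→d25:-→d26:-→d27:-→d28:H0  best=H0
  - 180.115.8.0/21 clear@21
  + 12.176.0.0/12 (H2) depth=12
  + 180.115.11.39/32 (H0) depth=32
  + 180.115.0.0/20 (H2) depth=20
  ? 180.115.11.39  path d0:H1→d1:-→d2:-→d3:-→d4:-→d5:-→d6:-→d7:-→d8:-→d9:-→d10:-→d11:-→d12:-→d13:-→d14:-→d15:-→d16:-→d17:-→d18:-→d19:-→d20:H2→d21:-→d22:-→d23:-→d24:-→d25:-→d26:-→d27:-→d28:H0→d29:-→d30:-→d31:-→d32:H0  best=H0
  ? 180.115.11.32  path d0:H1→d1:-→d2:-→d3:-→d4:-→d5:-→d6:-→d7:-→d8:-→d9:-→d10:-→d11:-→d12:-→d13:-→d14:-→d15:-→d16:-→d17:-→d18:-→d19:-→d20:H2→d21:-→d22:-→d23:-→d24:-→d25:-→d26:-→d27:-→d28:H0→d29:-  best=H0
  + 31.224.0.0/12 (H2) depth=12
  + 12.184.0.0/14 (H2) depth=14
  + 31.231.205.216/29 (H1) depth=29
  + 0.0.0.0/0 (H1) depth=0
  ? 180.115.11.39  path d0:H1→d1:-→d2:-→d3:-→d4:-→d5:-→d6:-→d7:-→d8:-→d9:-→d10:-→d11:-→d12:-→d13:-→d14:-→d15:-→d16:-→d17:-→d18:-→d19:-→d20:H2→d21:-→d22:-→d23:-→d24:-→d25:-→d26:-→d27:-→d28:H0→d29:-→d30:-→d31:-→d32:H0  best=H0
  + 31.0.0.0/8 (H0) depth=8
  + 12.185.96.0/20 (H1) depth=20
  + 180.115.8.0/21 (H2) depth=21
  + 180.0.0.0/8 (H0) depth=8
  - 31.231.205.216/29 clear@29
  + 0.0.0.0/0 (H1) depth=0
  + 31.231.205.208/28 (H1) depth=28
  + 0.0.0.0/0 (H1) depth=0
  ? 31.224.0.1  path d0:H1→d1:-→d2:-→d3:-→d4:-→d5:-→d6:-→d7:-→d8:H0→d9:-→d10:-→d11:-→d12:H2→d13:-  best=H2
  + 31.231.205.208/28 (H2) depth=28
  - 31.231.205.208/28 clear@28
  + 12.185.109.0/24 (H0) depth=24
  + 31.231.205.220/32 (H1) depth=32

== LOOKUPS ==
["H2","H2","H0","H0","H0","H0","H2"]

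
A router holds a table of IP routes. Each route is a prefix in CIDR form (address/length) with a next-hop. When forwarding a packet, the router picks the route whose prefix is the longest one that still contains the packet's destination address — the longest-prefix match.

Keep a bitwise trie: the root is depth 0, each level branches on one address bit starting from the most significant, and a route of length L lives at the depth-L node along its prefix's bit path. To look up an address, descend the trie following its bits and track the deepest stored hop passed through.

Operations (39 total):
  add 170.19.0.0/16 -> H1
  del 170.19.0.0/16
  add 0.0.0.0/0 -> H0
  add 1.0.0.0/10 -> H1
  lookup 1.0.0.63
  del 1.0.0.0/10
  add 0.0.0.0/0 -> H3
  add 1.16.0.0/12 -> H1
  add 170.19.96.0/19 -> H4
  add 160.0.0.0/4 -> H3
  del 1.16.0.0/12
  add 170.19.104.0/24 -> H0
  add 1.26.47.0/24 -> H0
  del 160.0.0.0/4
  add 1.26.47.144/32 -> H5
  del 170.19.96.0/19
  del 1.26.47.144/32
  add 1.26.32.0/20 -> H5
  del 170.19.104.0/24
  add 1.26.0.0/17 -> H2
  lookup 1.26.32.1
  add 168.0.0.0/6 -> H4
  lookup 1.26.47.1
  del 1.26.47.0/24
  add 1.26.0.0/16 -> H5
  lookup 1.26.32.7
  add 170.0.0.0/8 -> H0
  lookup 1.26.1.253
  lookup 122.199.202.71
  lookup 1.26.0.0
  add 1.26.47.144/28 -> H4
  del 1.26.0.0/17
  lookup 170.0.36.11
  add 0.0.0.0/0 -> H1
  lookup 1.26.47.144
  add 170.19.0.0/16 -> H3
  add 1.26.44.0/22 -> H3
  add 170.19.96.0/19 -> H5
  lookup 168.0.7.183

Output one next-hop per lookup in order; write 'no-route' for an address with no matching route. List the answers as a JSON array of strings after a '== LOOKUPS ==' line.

Trace:
  + 170.19.0.0/16 (H1) depth=16
  del 170.19.0.0/16 (clear depth 16)
  + 0.0.0.0/0 (H0) depth=0
  + 1.0.0.0/10 (H1) depth=10
  ? 1.0.0.63  path d0:H0→d1:-→d2:-→d3:-→d4:-→d5:-→d6:-→d7:-→d8:-→d9:-→d10:H1  best=H1
  del 1.0.0.0/10 (clear depth 10)
  + 0.0.0.0/0 (H3) depth=0
  + 1.16.0.0/12 (H1) depth=12
  + 170.19.96.0/19 (H4) depth=19
  + 160.0.0.0/4 (H3) depth=4
  del 1.16.0.0/12 (clear depth 12)
  + 170.19.104.0/24 (H0) depth=24
  + 1.26.47.0/24 (H0) depth=24
  del 160.0.0.0/4 (clear depth 4)
  + 1.26.47.144/32 (H5) depth=32
  del 170.19.96.0/19 (clear depth 19)
  del 1.26.47.144/32 (clear depth 32)
  + 1.26.32.0/20 (H5) depth=20
  del 170.19.104.0/24 (clear depth 24)
  + 1.26.0.0/17 (H2) depth=17
  ? 1.26.32.1  path d0:H3→d1:-→d2:-→d3:-→d4:-→d5:-→d6:-→d7:-→d8:-→d9:-→d10:-→d11:-→d12:-→d13:-→d14:-→d15:-→d16:-→d17:H2→d18:-→d19:-→d20:H5  best=H5
  + 168.0.0.0/6 (H4) depth=6
  ? 1.26.47.1  path d0:H3→d1:-→d2:-→d3:-→d4:-→d5:-→d6:-→d7:-→d8:-→d9:-→d10:-→d11:-→d12:-→d13:-→d14:-→d15:-→d16:-→d17:H2→d18:-→d19:-→d20:H5→d21:-→d22:-→d23:-→d24:H0  best=H0
  del 1.26.47.0/24 (clear depth 24)
  + 1.26.0.0/16 (H5) depth=16
  ? 1.26.32.7  path d0:H3→d1:-→d2:-→d3:-→d4:-→d5:-→d6:-→d7:-→d8:-→d9:-→d10:-→d11:-→d12:-→d13:-→d14:-→d15:-→d16:H5→d17:H2→d18:-→d19:-→d20:H5  best=H5
  + 170.0.0.0/8 (H0) depth=8
  ? 1.26.1.253  path d0:H3→d1:-→d2:-→d3:-→d4:-→d5:-→d6:-→d7:-→d8:-→d9:-→d10:-→d11:-→d12:-→d13:-→d14:-→d15:-→d16:H5→d17:H2→d18:-  best=H2
  ? 122.199.202.71  path d0:H3→d1:-  best=H3
  ? 1.26.0.0  path d0:H3→d1:-→d2:-→d3:-→d4:-→d5:-→d6:-→d7:-→d8:-→d9:-→d10:-→d11:-→d12:-→d13:-→d14:-→d15:-→d16:H5→d17:H2→d18:-  best=H2
  + 1.26.47.144/28 (H4) depth=28
  del 1.26.0.0/17 (clear depth 17)
  ? 170.0.36.11  path d0:H3→d1:-→d2:-→d3:-→d4:-→d5:-→d6:H4→d7:-→d8:H0→d9:-→d10:-→d11:-  best=H0
  + 0.0.0.0/0 (H1) depth=0
  ? 1.26.47.144  path d0:H1→d1:-→d2:-→d3:-→d4:-→d5:-→d6:-→d7:-→d8:-→d9:-→d10:-→d11:-→d12:-→d13:-→d14:-→d15:-→d16:H5→d17:-→d18:-→d19:-→d20:H5→d21:-→d22:-→d23:-→d24:-→d25:-→d26:-→d27:-→d28:H4→d29:-→d30:-→d31:-→d32:-  best=H4
  + 170.19.0.0/16 (H3) depth=16
  + 1.26.44.0/22 (H3) depth=22
  + 170.19.96.0/19 (H5) depth=19
  ? 168.0.7.183  path d0:H1→d1:-→d2:-→d3:-→d4:-→d5:-→d6:H4  best=H4

== LOOKUPS ==
["H1","H5","H0","H5","H2","H3","H2","H0","H4","H4"]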